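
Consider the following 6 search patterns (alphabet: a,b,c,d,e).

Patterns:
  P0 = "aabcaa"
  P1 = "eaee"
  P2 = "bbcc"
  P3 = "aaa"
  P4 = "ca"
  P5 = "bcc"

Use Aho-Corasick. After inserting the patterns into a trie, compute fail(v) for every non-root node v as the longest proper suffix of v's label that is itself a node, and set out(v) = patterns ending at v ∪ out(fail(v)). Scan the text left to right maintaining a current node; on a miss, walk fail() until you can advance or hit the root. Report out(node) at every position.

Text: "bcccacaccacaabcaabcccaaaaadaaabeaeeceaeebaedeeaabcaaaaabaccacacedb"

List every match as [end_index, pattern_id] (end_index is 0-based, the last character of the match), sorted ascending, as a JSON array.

Build:
Trie (insert patterns):
  n0 'ε': a→1 b→11 c→16 e→7
  n1 'a': a→2
  n2 'aa': a→15 b→3
  n3 'aab': c→4
  n4 'aabc': a→5
  n5 'aabca': a→6
  n6 'aabcaa': ·  ←P0
  n7 'e': a→8
  n8 'ea': e→9
  n9 'eae': e→10
  n10 'eaee': ·  ←P1
  n11 'b': b→12 c→18
  n12 'bb': c→13
  n13 'bbc': c→14
  n14 'bbcc': ·  ←P2
  n15 'aaa': ·  ←P3
  n16 'c': a→17
  n17 'ca': ·  ←P4
  n18 'bc': c→19
  n19 'bcc': ·  ←P5

Failure links (BFS by depth):
  n1('a'): parent n0 fail=0; on 'a' 0 → fail=0;  out ∅∪∅=∅
  n7('e'): parent n0 fail=0; on 'e' 0 → fail=0;  out ∅∪∅=∅
  n11('b'): parent n0 fail=0; on 'b' 0 → fail=0;  out ∅∪∅=∅
  n16('c'): parent n0 fail=0; on 'c' 0 → fail=0;  out ∅∪∅=∅
  n2('aa'): parent n1 fail=0; on 'a' 0 → fail=1;  out ∅∪∅=∅
  n8('ea'): parent n7 fail=0; on 'a' 0 → fail=1;  out ∅∪∅=∅
  n12('bb'): parent n11 fail=0; on 'b' 0 → fail=11;  out ∅∪∅=∅
  n17('ca'): parent n16 fail=0; on 'a' 0 → fail=1;  out {4}∪∅={4}
  n18('bc'): parent n11 fail=0; on 'c' 0 → fail=16;  out ∅∪∅=∅
  n3('aab'): parent n2 fail=1; on 'b' 1→0 → fail=11;  out ∅∪∅=∅
  n9('eae'): parent n8 fail=1; on 'e' 1→0 → fail=7;  out ∅∪∅=∅
  n13('bbc'): parent n12 fail=11; on 'c' 11 → fail=18;  out ∅∪∅=∅
  n15('aaa'): parent n2 fail=1; on 'a' 1 → fail=2;  out {3}∪∅={3}
  n19('bcc'): parent n18 fail=16; on 'c' 16→0 → fail=16;  out {5}∪∅={5}
  n4('aabc'): parent n3 fail=11; on 'c' 11 → fail=18;  out ∅∪∅=∅
  n10('eaee'): parent n9 fail=7; on 'e' 7→0 → fail=7;  out {1}∪∅={1}
  n14('bbcc'): parent n13 fail=18; on 'c' 18 → fail=19;  out {2}∪{5}={2,5}
  n5('aabca'): parent n4 fail=18; on 'a' 18→16 → fail=17;  out ∅∪{4}={4}
  n6('aabcaa'): parent n5 fail=17; on 'a' 17→1 → fail=2;  out {0}∪∅={0}

Scan:
pos 0 'b': at 11
pos 1 'c': at 18
pos 2 'c': at 19  ** P5@[0:2]
pos 3 'c': at 16 ·f
pos 4 'a': at 17  ** P4@[3:4]
pos 5 'c': at 16 ·f
pos 6 'a': at 17  ** P4@[5:6]
pos 7 'c': at 16 ·f
pos 8 'c': at 16 ·f
pos 9 'a': at 17  ** P4@[8:9]
pos 10 'c': at 16 ·f
pos 11 'a': at 17  ** P4@[10:11]
pos 12 'a': at 2 ·f
pos 13 'b': at 3
pos 14 'c': at 4
pos 15 'a': at 5  ** P4@[14:15]
pos 16 'a': at 6  ** P0@[11:16]
pos 17 'b': at 3 ·f
pos 18 'c': at 4
pos 19 'c': at 19 ·f  ** P5@[17:19]
pos 20 'c': at 16 ·f
pos 21 'a': at 17  ** P4@[20:21]
pos 22 'a': at 2 ·f
pos 23 'a': at 15  ** P3@[21:23]
pos 24 'a': at 15 ·f  ** P3@[22:24]
pos 25 'a': at 15 ·f  ** P3@[23:25]
pos 26 'd': at 0 ·f
pos 27 'a': at 1
pos 28 'a': at 2
pos 29 'a': at 15  ** P3@[27:29]
pos 30 'b': at 3 ·f
pos 31 'e': at 7 ·f
pos 32 'a': at 8
pos 33 'e': at 9
pos 34 'e': at 10  ** P1@[31:34]
pos 35 'c': at 16 ·f
pos 36 'e': at 7 ·f
pos 37 'a': at 8
pos 38 'e': at 9
pos 39 'e': at 10  ** P1@[36:39]
pos 40 'b': at 11 ·f
pos 41 'a': at 1 ·f
pos 42 'e': at 7 ·f
pos 43 'd': at 0 ·f
pos 44 'e': at 7
pos 45 'e': at 7 ·f
pos 46 'a': at 8
pos 47 'a': at 2 ·f
pos 48 'b': at 3
pos 49 'c': at 4
pos 50 'a': at 5  ** P4@[49:50]
pos 51 'a': at 6  ** P0@[46:51]
pos 52 'a': at 15 ·f  ** P3@[50:52]
pos 53 'a': at 15 ·f  ** P3@[51:53]
pos 54 'a': at 15 ·f  ** P3@[52:54]
pos 55 'b': at 3 ·f
pos 56 'a': at 1 ·f
pos 57 'c': at 16 ·f
pos 58 'c': at 16 ·f
pos 59 'a': at 17  ** P4@[58:59]
pos 60 'c': at 16 ·f
pos 61 'a': at 17  ** P4@[60:61]
pos 62 'c': at 16 ·f
pos 63 'e': at 7 ·f
pos 64 'd': at 0 ·f
pos 65 'b': at 11

Matches: [[2,5],[4,4],[6,4],[9,4],[11,4],[15,4],[16,0],[19,5],[21,4],[23,3],[24,3],[25,3],[29,3],[34,1],[39,1],[50,4],[51,0],[52,3],[53,3],[54,3],[59,4],[61,4]]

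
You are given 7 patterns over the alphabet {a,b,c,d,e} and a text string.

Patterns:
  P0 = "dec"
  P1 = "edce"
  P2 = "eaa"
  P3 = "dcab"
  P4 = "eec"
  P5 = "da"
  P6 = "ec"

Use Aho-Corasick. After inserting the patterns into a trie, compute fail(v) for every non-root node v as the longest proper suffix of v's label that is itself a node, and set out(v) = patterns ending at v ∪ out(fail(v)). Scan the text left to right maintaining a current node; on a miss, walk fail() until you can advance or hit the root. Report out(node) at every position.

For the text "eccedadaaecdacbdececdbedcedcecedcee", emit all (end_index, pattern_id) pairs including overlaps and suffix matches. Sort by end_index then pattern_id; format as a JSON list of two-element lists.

Build automaton:
Trie nodes:
  n0 'ε': d→1 e→4
  n1 'd': a→15 c→10 e→2
  n2 'de': c→3
  n3 'dec': ·  [P0 ends]
  n4 'e': a→8 c→16 d→5 e→13
  n5 'ed': c→6
  n6 'edc': e→7
  n7 'edce': ·  [P1 ends]
  n8 'ea': a→9
  n9 'eaa': ·  [P2 ends]
  n10 'dc': a→11
  n11 'dca': b→12
  n12 'dcab': ·  [P3 ends]
  n13 'ee': c→14
  n14 'eec': ·  [P4 ends]
  n15 'da': ·  [P5 ends]
  n16 'ec': ·  [P6 ends]

BFS fail/out derivation:
  fail(1) 'd': from fail(0)=0 chase 'd': 0 ⇒ 0;  out=∅∪out(0)=∅
  fail(4) 'e': from fail(0)=0 chase 'e': 0 ⇒ 0;  out=∅∪out(0)=∅
  fail(2) 'de': from fail(1)=0 chase 'e': 0 ⇒ 4;  out=∅∪out(4)=∅
  fail(5) 'ed': from fail(4)=0 chase 'd': 0 ⇒ 1;  out=∅∪out(1)=∅
  fail(8) 'ea': from fail(4)=0 chase 'a': 0 ⇒ 0;  out=∅∪out(0)=∅
  fail(10) 'dc': from fail(1)=0 chase 'c': 0 ⇒ 0;  out=∅∪out(0)=∅
  fail(13) 'ee': from fail(4)=0 chase 'e': 0 ⇒ 4;  out=∅∪out(4)=∅
  fail(15) 'da': from fail(1)=0 chase 'a': 0 ⇒ 0;  out={5}∪out(0)={5}
  fail(16) 'ec': from fail(4)=0 chase 'c': 0 ⇒ 0;  out={6}∪out(0)={6}
  fail(3) 'dec': from fail(2)=4 chase 'c': 4 ⇒ 16;  out={0}∪out(16)={0,6}
  fail(6) 'edc': from fail(5)=1 chase 'c': 1 ⇒ 10;  out=∅∪out(10)=∅
  fail(9) 'eaa': from fail(8)=0 chase 'a': 0 ⇒ 0;  out={2}∪out(0)={2}
  fail(11) 'dca': from fail(10)=0 chase 'a': 0 ⇒ 0;  out=∅∪out(0)=∅
  fail(14) 'eec': from fail(13)=4 chase 'c': 4 ⇒ 16;  out={4}∪out(16)={4,6}
  fail(7) 'edce': from fail(6)=10 chase 'e': 10→0 ⇒ 4;  out={1}∪out(4)={1}
  fail(12) 'dcab': from fail(11)=0 chase 'b': 0 ⇒ 0;  out={3}∪out(0)={3}

Run:
[0] read 'e'  n0⇒n4
[1] read 'c'  n4⇒n16  → match P6@[0:1]
[2] read 'c'  n16⇒n0 (via fail)
[3] read 'e'  n0⇒n4
[4] read 'd'  n4⇒n5
[5] read 'a'  n5⇒n15 (via fail)  → match P5@[4:5]
[6] read 'd'  n15⇒n1 (via fail)
[7] read 'a'  n1⇒n15  → match P5@[6:7]
[8] read 'a'  n15⇒n0 (via fail)
[9] read 'e'  n0⇒n4
[10] read 'c'  n4⇒n16  → match P6@[9:10]
[11] read 'd'  n16⇒n1 (via fail)
[12] read 'a'  n1⇒n15  → match P5@[11:12]
[13] read 'c'  n15⇒n0 (via fail)
[14] read 'b'  n0⇒n0
[15] read 'd'  n0⇒n1
[16] read 'e'  n1⇒n2
[17] read 'c'  n2⇒n3  → match P0@[15:17],P6@[16:17]
[18] read 'e'  n3⇒n4 (via fail)
[19] read 'c'  n4⇒n16  → match P6@[18:19]
[20] read 'd'  n16⇒n1 (via fail)
[21] read 'b'  n1⇒n0 (via fail)
[22] read 'e'  n0⇒n4
[23] read 'd'  n4⇒n5
[24] read 'c'  n5⇒n6
[25] read 'e'  n6⇒n7  → match P1@[22:25]
[26] read 'd'  n7⇒n5 (via fail)
[27] read 'c'  n5⇒n6
[28] read 'e'  n6⇒n7  → match P1@[25:28]
[29] read 'c'  n7⇒n16 (via fail)  → match P6@[28:29]
[30] read 'e'  n16⇒n4 (via fail)
[31] read 'd'  n4⇒n5
[32] read 'c'  n5⇒n6
[33] read 'e'  n6⇒n7  → match P1@[30:33]
[34] read 'e'  n7⇒n13 (via fail)

Result: [[1,6],[5,5],[7,5],[10,6],[12,5],[17,0],[17,6],[19,6],[25,1],[28,1],[29,6],[33,1]]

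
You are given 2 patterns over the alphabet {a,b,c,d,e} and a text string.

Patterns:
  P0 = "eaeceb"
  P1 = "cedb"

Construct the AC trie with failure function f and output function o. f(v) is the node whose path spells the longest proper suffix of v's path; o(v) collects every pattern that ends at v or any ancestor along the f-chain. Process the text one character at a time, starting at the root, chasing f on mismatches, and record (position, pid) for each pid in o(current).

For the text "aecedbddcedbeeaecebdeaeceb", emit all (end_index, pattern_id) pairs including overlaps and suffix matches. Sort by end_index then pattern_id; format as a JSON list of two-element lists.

Build:
Trie nodes:
  n0 'ε': c→7 e→1
  n1 'e': a→2
  n2 'ea': e→3
  n3 'eae': c→4
  n4 'eaec': e→5
  n5 'eaece': b→6
  n6 'eaeceb': ·  [P0 ends]
  n7 'c': e→8
  n8 'ce': d→9
  n9 'ced': b→10
  n10 'cedb': ·  [P1 ends]

Failure links (BFS by depth):
  n1('e'): parent n0 fail=0; on 'e' 0 → fail=0;  out ∅∪∅=∅
  n7('c'): parent n0 fail=0; on 'c' 0 → fail=0;  out ∅∪∅=∅
  n2('ea'): parent n1 fail=0; on 'a' 0 → fail=0;  out ∅∪∅=∅
  n8('ce'): parent n7 fail=0; on 'e' 0 → fail=1;  out ∅∪∅=∅
  n3('eae'): parent n2 fail=0; on 'e' 0 → fail=1;  out ∅∪∅=∅
  n9('ced'): parent n8 fail=1; on 'd' 1→0 → fail=0;  out ∅∪∅=∅
  n4('eaec'): parent n3 fail=1; on 'c' 1→0 → fail=7;  out ∅∪∅=∅
  n10('cedb'): parent n9 fail=0; on 'b' 0 → fail=0;  out {1}∪∅={1}
  n5('eaece'): parent n4 fail=7; on 'e' 7 → fail=8;  out ∅∪∅=∅
  n6('eaeceb'): parent n5 fail=8; on 'b' 8→1→0 → fail=0;  out {0}∪∅={0}

Text stream:
[0] read 'a'  n0⇒n0
[1] read 'e'  n0⇒n1
[2] read 'c'  n1⇒n7 (fail-walked)
[3] read 'e'  n7⇒n8
[4] read 'd'  n8⇒n9
[5] read 'b'  n9⇒n10  ** P1@[2:5]
[6] read 'd'  n10⇒n0 (fail-walked)
[7] read 'd'  n0⇒n0
[8] read 'c'  n0⇒n7
[9] read 'e'  n7⇒n8
[10] read 'd'  n8⇒n9
[11] read 'b'  n9⇒n10  ** P1@[8:11]
[12] read 'e'  n10⇒n1 (fail-walked)
[13] read 'e'  n1⇒n1 (fail-walked)
[14] read 'a'  n1⇒n2
[15] read 'e'  n2⇒n3
[16] read 'c'  n3⇒n4
[17] read 'e'  n4⇒n5
[18] read 'b'  n5⇒n6  ** P0@[13:18]
[19] read 'd'  n6⇒n0 (fail-walked)
[20] read 'e'  n0⇒n1
[21] read 'a'  n1⇒n2
[22] read 'e'  n2⇒n3
[23] read 'c'  n3⇒n4
[24] read 'e'  n4⇒n5
[25] read 'b'  n5⇒n6  ** P0@[20:25]

Matches: [[5,1],[11,1],[18,0],[25,0]]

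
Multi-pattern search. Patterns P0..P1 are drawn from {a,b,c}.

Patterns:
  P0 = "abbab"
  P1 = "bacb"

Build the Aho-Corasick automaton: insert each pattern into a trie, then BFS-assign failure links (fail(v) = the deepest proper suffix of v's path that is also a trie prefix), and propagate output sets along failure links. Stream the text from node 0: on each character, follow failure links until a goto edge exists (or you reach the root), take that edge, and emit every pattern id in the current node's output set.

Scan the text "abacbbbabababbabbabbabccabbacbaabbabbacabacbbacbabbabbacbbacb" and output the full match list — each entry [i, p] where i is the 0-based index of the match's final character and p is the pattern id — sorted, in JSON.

Build:
Trie (insert patterns):
  n0 'ε': a→1 b→6
  n1 'a': b→2
  n2 'ab': b→3
  n3 'abb': a→4
  n4 'abba': b→5
  n5 'abbab': ·  ←P0
  n6 'b': a→7
  n7 'ba': c→8
  n8 'bac': b→9
  n9 'bacb': ·  ←P1

BFS fail/out derivation:
  fail(1) 'a': from fail(0)=0 chase 'a': 0 ⇒ 0;  out=∅∪out(0)=∅
  fail(6) 'b': from fail(0)=0 chase 'b': 0 ⇒ 0;  out=∅∪out(0)=∅
  fail(2) 'ab': from fail(1)=0 chase 'b': 0 ⇒ 6;  out=∅∪out(6)=∅
  fail(7) 'ba': from fail(6)=0 chase 'a': 0 ⇒ 1;  out=∅∪out(1)=∅
  fail(3) 'abb': from fail(2)=6 chase 'b': 6→0 ⇒ 6;  out=∅∪out(6)=∅
  fail(8) 'bac': from fail(7)=1 chase 'c': 1→0 ⇒ 0;  out=∅∪out(0)=∅
  fail(4) 'abba': from fail(3)=6 chase 'a': 6 ⇒ 7;  out=∅∪out(7)=∅
  fail(9) 'bacb': from fail(8)=0 chase 'b': 0 ⇒ 6;  out={1}∪out(6)={1}
  fail(5) 'abbab': from fail(4)=7 chase 'b': 7→1 ⇒ 2;  out={0}∪out(2)={0}

Run:
[0] read 'a'  n0⇒n1
[1] read 'b'  n1⇒n2
[2] read 'a'  n2⇒n7 (via fail)
[3] read 'c'  n7⇒n8
[4] read 'b'  n8⇒n9  emit P1@[1:4]
[5] read 'b'  n9⇒n6 (via fail)
[6] read 'b'  n6⇒n6 (via fail)
[7] read 'a'  n6⇒n7
[8] read 'b'  n7⇒n2 (via fail)
[9] read 'a'  n2⇒n7 (via fail)
[10] read 'b'  n7⇒n2 (via fail)
[11] read 'a'  n2⇒n7 (via fail)
[12] read 'b'  n7⇒n2 (via fail)
[13] read 'b'  n2⇒n3
[14] read 'a'  n3⇒n4
[15] read 'b'  n4⇒n5  emit P0@[11:15]
[16] read 'b'  n5⇒n3 (via fail)
[17] read 'a'  n3⇒n4
[18] read 'b'  n4⇒n5  emit P0@[14:18]
[19] read 'b'  n5⇒n3 (via fail)
[20] read 'a'  n3⇒n4
[21] read 'b'  n4⇒n5  emit P0@[17:21]
[22] read 'c'  n5⇒n0 (via fail)
[23] read 'c'  n0⇒n0
[24] read 'a'  n0⇒n1
[25] read 'b'  n1⇒n2
[26] read 'b'  n2⇒n3
[27] read 'a'  n3⇒n4
[28] read 'c'  n4⇒n8 (via fail)
[29] read 'b'  n8⇒n9  emit P1@[26:29]
[30] read 'a'  n9⇒n7 (via fail)
[31] read 'a'  n7⇒n1 (via fail)
[32] read 'b'  n1⇒n2
[33] read 'b'  n2⇒n3
[34] read 'a'  n3⇒n4
[35] read 'b'  n4⇒n5  emit P0@[31:35]
[36] read 'b'  n5⇒n3 (via fail)
[37] read 'a'  n3⇒n4
[38] read 'c'  n4⇒n8 (via fail)
[39] read 'a'  n8⇒n1 (via fail)
[40] read 'b'  n1⇒n2
[41] read 'a'  n2⇒n7 (via fail)
[42] read 'c'  n7⇒n8
[43] read 'b'  n8⇒n9  emit P1@[40:43]
[44] read 'b'  n9⇒n6 (via fail)
[45] read 'a'  n6⇒n7
[46] read 'c'  n7⇒n8
[47] read 'b'  n8⇒n9  emit P1@[44:47]
[48] read 'a'  n9⇒n7 (via fail)
[49] read 'b'  n7⇒n2 (via fail)
[50] read 'b'  n2⇒n3
[51] read 'a'  n3⇒n4
[52] read 'b'  n4⇒n5  emit P0@[48:52]
[53] read 'b'  n5⇒n3 (via fail)
[54] read 'a'  n3⇒n4
[55] read 'c'  n4⇒n8 (via fail)
[56] read 'b'  n8⇒n9  emit P1@[53:56]
[57] read 'b'  n9⇒n6 (via fail)
[58] read 'a'  n6⇒n7
[59] read 'c'  n7⇒n8
[60] read 'b'  n8⇒n9  emit P1@[57:60]

Result: [[4,1],[15,0],[18,0],[21,0],[29,1],[35,0],[43,1],[47,1],[52,0],[56,1],[60,1]]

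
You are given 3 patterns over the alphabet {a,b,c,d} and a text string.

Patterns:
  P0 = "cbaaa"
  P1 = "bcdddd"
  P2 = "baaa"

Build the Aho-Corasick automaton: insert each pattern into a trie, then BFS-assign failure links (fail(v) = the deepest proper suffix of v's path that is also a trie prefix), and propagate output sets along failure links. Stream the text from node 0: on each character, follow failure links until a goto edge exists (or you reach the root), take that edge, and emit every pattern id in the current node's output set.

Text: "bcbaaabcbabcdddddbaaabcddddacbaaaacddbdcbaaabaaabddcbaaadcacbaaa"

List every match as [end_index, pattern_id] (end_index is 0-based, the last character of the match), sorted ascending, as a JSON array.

Build automaton:
Trie nodes:
  n0 'ε': b→6 c→1
  n1 'c': b→2
  n2 'cb': a→3
  n3 'cba': a→4
  n4 'cbaa': a→5
  n5 'cbaaa': ·  [P0 ends]
  n6 'b': a→12 c→7
  n7 'bc': d→8
  n8 'bcd': d→9
  n9 'bcdd': d→10
  n10 'bcddd': d→11
  n11 'bcdddd': ·  [P1 ends]
  n12 'ba': a→13
  n13 'baa': a→14
  n14 'baaa': ·  [P2 ends]

Failure links (BFS by depth):
  n1('c'): parent n0 fail=0; on 'c' 0 → fail=0;  out ∅∪∅=∅
  n6('b'): parent n0 fail=0; on 'b' 0 → fail=0;  out ∅∪∅=∅
  n2('cb'): parent n1 fail=0; on 'b' 0 → fail=6;  out ∅∪∅=∅
  n7('bc'): parent n6 fail=0; on 'c' 0 → fail=1;  out ∅∪∅=∅
  n12('ba'): parent n6 fail=0; on 'a' 0 → fail=0;  out ∅∪∅=∅
  n3('cba'): parent n2 fail=6; on 'a' 6 → fail=12;  out ∅∪∅=∅
  n8('bcd'): parent n7 fail=1; on 'd' 1→0 → fail=0;  out ∅∪∅=∅
  n13('baa'): parent n12 fail=0; on 'a' 0 → fail=0;  out ∅∪∅=∅
  n4('cbaa'): parent n3 fail=12; on 'a' 12 → fail=13;  out ∅∪∅=∅
  n9('bcdd'): parent n8 fail=0; on 'd' 0 → fail=0;  out ∅∪∅=∅
  n14('baaa'): parent n13 fail=0; on 'a' 0 → fail=0;  out {2}∪∅={2}
  n5('cbaaa'): parent n4 fail=13; on 'a' 13 → fail=14;  out {0}∪{2}={0,2}
  n10('bcddd'): parent n9 fail=0; on 'd' 0 → fail=0;  out ∅∪∅=∅
  n11('bcdddd'): parent n10 fail=0; on 'd' 0 → fail=0;  out {1}∪∅={1}

Text stream:
i=0 'b': node 0→6
i=1 'c': node 6→7
i=2 'b': node 7→2 (fail-walked)
i=3 'a': node 2→3
i=4 'a': node 3→4
i=5 'a': node 4→5  → match P0@[1:5],P2@[2:5]
i=6 'b': node 5→6 (fail-walked)
i=7 'c': node 6→7
i=8 'b': node 7→2 (fail-walked)
i=9 'a': node 2→3
i=10 'b': node 3→6 (fail-walked)
i=11 'c': node 6→7
i=12 'd': node 7→8
i=13 'd': node 8→9
i=14 'd': node 9→10
i=15 'd': node 10→11  → match P1@[10:15]
i=16 'd': node 11→0 (fail-walked)
i=17 'b': node 0→6
i=18 'a': node 6→12
i=19 'a': node 12→13
i=20 'a': node 13→14  → match P2@[17:20]
i=21 'b': node 14→6 (fail-walked)
i=22 'c': node 6→7
i=23 'd': node 7→8
i=24 'd': node 8→9
i=25 'd': node 9→10
i=26 'd': node 10→11  → match P1@[21:26]
i=27 'a': node 11→0 (fail-walked)
i=28 'c': node 0→1
i=29 'b': node 1→2
i=30 'a': node 2→3
i=31 'a': node 3→4
i=32 'a': node 4→5  → match P0@[28:32],P2@[29:32]
i=33 'a': node 5→0 (fail-walked)
i=34 'c': node 0→1
i=35 'd': node 1→0 (fail-walked)
i=36 'd': node 0→0
i=37 'b': node 0→6
i=38 'd': node 6→0 (fail-walked)
i=39 'c': node 0→1
i=40 'b': node 1→2
i=41 'a': node 2→3
i=42 'a': node 3→4
i=43 'a': node 4→5  → match P0@[39:43],P2@[40:43]
i=44 'b': node 5→6 (fail-walked)
i=45 'a': node 6→12
i=46 'a': node 12→13
i=47 'a': node 13→14  → match P2@[44:47]
i=48 'b': node 14→6 (fail-walked)
i=49 'd': node 6→0 (fail-walked)
i=50 'd': node 0→0
i=51 'c': node 0→1
i=52 'b': node 1→2
i=53 'a': node 2→3
i=54 'a': node 3→4
i=55 'a': node 4→5  → match P0@[51:55],P2@[52:55]
i=56 'd': node 5→0 (fail-walked)
i=57 'c': node 0→1
i=58 'a': node 1→0 (fail-walked)
i=59 'c': node 0→1
i=60 'b': node 1→2
i=61 'a': node 2→3
i=62 'a': node 3→4
i=63 'a': node 4→5  → match P0@[59:63],P2@[60:63]

Matches: [[5,0],[5,2],[15,1],[20,2],[26,1],[32,0],[32,2],[43,0],[43,2],[47,2],[55,0],[55,2],[63,0],[63,2]]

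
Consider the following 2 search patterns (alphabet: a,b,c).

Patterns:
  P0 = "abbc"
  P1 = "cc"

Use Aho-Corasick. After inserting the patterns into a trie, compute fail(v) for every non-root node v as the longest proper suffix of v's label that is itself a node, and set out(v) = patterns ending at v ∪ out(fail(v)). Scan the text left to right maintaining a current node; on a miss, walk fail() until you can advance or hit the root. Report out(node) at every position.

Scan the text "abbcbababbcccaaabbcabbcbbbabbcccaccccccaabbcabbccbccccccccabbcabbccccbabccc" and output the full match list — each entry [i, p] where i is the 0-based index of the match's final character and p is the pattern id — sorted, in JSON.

Build automaton:
Trie nodes:
  0='ε' goto a→1 c→5
  1='a' goto b→2
  2='ab' goto b→3
  3='abb' goto c→4
  4='abbc' goto ·  ←P0
  5='c' goto c→6
  6='cc' goto ·  ←P1

Failure links (BFS by depth):
  n1('a'): parent n0 fail=0; on 'a' 0 → fail=0;  out ∅∪∅=∅
  n5('c'): parent n0 fail=0; on 'c' 0 → fail=0;  out ∅∪∅=∅
  n2('ab'): parent n1 fail=0; on 'b' 0 → fail=0;  out ∅∪∅=∅
  n6('cc'): parent n5 fail=0; on 'c' 0 → fail=5;  out {1}∪∅={1}
  n3('abb'): parent n2 fail=0; on 'b' 0 → fail=0;  out ∅∪∅=∅
  n4('abbc'): parent n3 fail=0; on 'c' 0 → fail=5;  out {0}∪∅={0}

Run:
i=0 'a': node 0→1
i=1 'b': node 1→2
i=2 'b': node 2→3
i=3 'c': node 3→4  → match P0@[0:3]
i=4 'b': node 4→0 (via fail)
i=5 'a': node 0→1
i=6 'b': node 1→2
i=7 'a': node 2→1 (via fail)
i=8 'b': node 1→2
i=9 'b': node 2→3
i=10 'c': node 3→4  → match P0@[7:10]
i=11 'c': node 4→6 (via fail)  → match P1@[10:11]
i=12 'c': node 6→6 (via fail)  → match P1@[11:12]
i=13 'a': node 6→1 (via fail)
i=14 'a': node 1→1 (via fail)
i=15 'a': node 1→1 (via fail)
i=16 'b': node 1→2
i=17 'b': node 2→3
i=18 'c': node 3→4  → match P0@[15:18]
i=19 'a': node 4→1 (via fail)
i=20 'b': node 1→2
i=21 'b': node 2→3
i=22 'c': node 3→4  → match P0@[19:22]
i=23 'b': node 4→0 (via fail)
i=24 'b': node 0→0
i=25 'b': node 0→0
i=26 'a': node 0→1
i=27 'b': node 1→2
i=28 'b': node 2→3
i=29 'c': node 3→4  → match P0@[26:29]
i=30 'c': node 4→6 (via fail)  → match P1@[29:30]
i=31 'c': node 6→6 (via fail)  → match P1@[30:31]
i=32 'a': node 6→1 (via fail)
i=33 'c': node 1→5 (via fail)
i=34 'c': node 5→6  → match P1@[33:34]
i=35 'c': node 6→6 (via fail)  → match P1@[34:35]
i=36 'c': node 6→6 (via fail)  → match P1@[35:36]
i=37 'c': node 6→6 (via fail)  → match P1@[36:37]
i=38 'c': node 6→6 (via fail)  → match P1@[37:38]
i=39 'a': node 6→1 (via fail)
i=40 'a': node 1→1 (via fail)
i=41 'b': node 1→2
i=42 'b': node 2→3
i=43 'c': node 3→4  → match P0@[40:43]
i=44 'a': node 4→1 (via fail)
i=45 'b': node 1→2
i=46 'b': node 2→3
i=47 'c': node 3→4  → match P0@[44:47]
i=48 'c': node 4→6 (via fail)  → match P1@[47:48]
i=49 'b': node 6→0 (via fail)
i=50 'c': node 0→5
i=51 'c': node 5→6  → match P1@[50:51]
i=52 'c': node 6→6 (via fail)  → match P1@[51:52]
i=53 'c': node 6→6 (via fail)  → match P1@[52:53]
i=54 'c': node 6→6 (via fail)  → match P1@[53:54]
i=55 'c': node 6→6 (via fail)  → match P1@[54:55]
i=56 'c': node 6→6 (via fail)  → match P1@[55:56]
i=57 'c': node 6→6 (via fail)  → match P1@[56:57]
i=58 'a': node 6→1 (via fail)
i=59 'b': node 1→2
i=60 'b': node 2→3
i=61 'c': node 3→4  → match P0@[58:61]
i=62 'a': node 4→1 (via fail)
i=63 'b': node 1→2
i=64 'b': node 2→3
i=65 'c': node 3→4  → match P0@[62:65]
i=66 'c': node 4→6 (via fail)  → match P1@[65:66]
i=67 'c': node 6→6 (via fail)  → match P1@[66:67]
i=68 'c': node 6→6 (via fail)  → match P1@[67:68]
i=69 'b': node 6→0 (via fail)
i=70 'a': node 0→1
i=71 'b': node 1→2
i=72 'c': node 2→5 (via fail)
i=73 'c': node 5→6  → match P1@[72:73]
i=74 'c': node 6→6 (via fail)  → match P1@[73:74]

Matches: [[3,0],[10,0],[11,1],[12,1],[18,0],[22,0],[29,0],[30,1],[31,1],[34,1],[35,1],[36,1],[37,1],[38,1],[43,0],[47,0],[48,1],[51,1],[52,1],[53,1],[54,1],[55,1],[56,1],[57,1],[61,0],[65,0],[66,1],[67,1],[68,1],[73,1],[74,1]]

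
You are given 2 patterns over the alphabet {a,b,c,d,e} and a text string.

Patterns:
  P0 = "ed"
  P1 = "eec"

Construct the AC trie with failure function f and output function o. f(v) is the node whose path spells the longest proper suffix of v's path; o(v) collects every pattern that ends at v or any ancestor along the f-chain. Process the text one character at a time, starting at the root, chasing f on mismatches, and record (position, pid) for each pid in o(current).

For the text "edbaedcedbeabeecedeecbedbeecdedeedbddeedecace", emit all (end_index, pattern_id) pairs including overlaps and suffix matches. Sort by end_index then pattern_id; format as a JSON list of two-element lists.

Construct AC machine:
Trie nodes:
  n0 'ε': e→1
  n1 'e': d→2 e→3
  n2 'ed': ·  [P0 ends]
  n3 'ee': c→4
  n4 'eec': ·  [P1 ends]

Failure links (BFS by depth):
  fail(1) 'e': from fail(0)=0 chase 'e': 0 ⇒ 0;  out=∅∪out(0)=∅
  fail(2) 'ed': from fail(1)=0 chase 'd': 0 ⇒ 0;  out={0}∪out(0)={0}
  fail(3) 'ee': from fail(1)=0 chase 'e': 0 ⇒ 1;  out=∅∪out(1)=∅
  fail(4) 'eec': from fail(3)=1 chase 'c': 1→0 ⇒ 0;  out={1}∪out(0)={1}

Run:
i=0 'e': node 0→1
i=1 'd': node 1→2  ** P0@[0:1]
i=2 'b': node 2→0 (fail-walked)
i=3 'a': node 0→0
i=4 'e': node 0→1
i=5 'd': node 1→2  ** P0@[4:5]
i=6 'c': node 2→0 (fail-walked)
i=7 'e': node 0→1
i=8 'd': node 1→2  ** P0@[7:8]
i=9 'b': node 2→0 (fail-walked)
i=10 'e': node 0→1
i=11 'a': node 1→0 (fail-walked)
i=12 'b': node 0→0
i=13 'e': node 0→1
i=14 'e': node 1→3
i=15 'c': node 3→4  ** P1@[13:15]
i=16 'e': node 4→1 (fail-walked)
i=17 'd': node 1→2  ** P0@[16:17]
i=18 'e': node 2→1 (fail-walked)
i=19 'e': node 1→3
i=20 'c': node 3→4  ** P1@[18:20]
i=21 'b': node 4→0 (fail-walked)
i=22 'e': node 0→1
i=23 'd': node 1→2  ** P0@[22:23]
i=24 'b': node 2→0 (fail-walked)
i=25 'e': node 0→1
i=26 'e': node 1→3
i=27 'c': node 3→4  ** P1@[25:27]
i=28 'd': node 4→0 (fail-walked)
i=29 'e': node 0→1
i=30 'd': node 1→2  ** P0@[29:30]
i=31 'e': node 2→1 (fail-walked)
i=32 'e': node 1→3
i=33 'd': node 3→2 (fail-walked)  ** P0@[32:33]
i=34 'b': node 2→0 (fail-walked)
i=35 'd': node 0→0
i=36 'd': node 0→0
i=37 'e': node 0→1
i=38 'e': node 1→3
i=39 'd': node 3→2 (fail-walked)  ** P0@[38:39]
i=40 'e': node 2→1 (fail-walked)
i=41 'c': node 1→0 (fail-walked)
i=42 'a': node 0→0
i=43 'c': node 0→0
i=44 'e': node 0→1

Matches: [[1,0],[5,0],[8,0],[15,1],[17,0],[20,1],[23,0],[27,1],[30,0],[33,0],[39,0]]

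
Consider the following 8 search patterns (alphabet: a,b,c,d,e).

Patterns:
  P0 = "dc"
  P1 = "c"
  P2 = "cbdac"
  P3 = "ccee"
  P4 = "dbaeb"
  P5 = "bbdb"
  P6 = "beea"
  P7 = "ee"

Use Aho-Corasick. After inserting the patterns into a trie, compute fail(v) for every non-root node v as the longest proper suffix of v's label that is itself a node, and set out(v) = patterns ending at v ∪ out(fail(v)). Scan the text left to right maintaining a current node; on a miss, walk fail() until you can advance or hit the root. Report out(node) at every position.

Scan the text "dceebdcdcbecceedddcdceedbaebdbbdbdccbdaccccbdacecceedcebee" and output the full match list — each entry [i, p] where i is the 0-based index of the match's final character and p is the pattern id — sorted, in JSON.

Construct AC machine:
Trie (insert patterns):
  n0 'ε': b→15 c→3 d→1 e→22
  n1 'd': b→11 c→2
  n2 'dc': ·  ←P0
  n3 'c': b→4 c→8  ←P1
  n4 'cb': d→5
  n5 'cbd': a→6
  n6 'cbda': c→7
  n7 'cbdac': ·  ←P2
  n8 'cc': e→9
  n9 'cce': e→10
  n10 'ccee': ·  ←P3
  n11 'db': a→12
  n12 'dba': e→13
  n13 'dbae': b→14
  n14 'dbaeb': ·  ←P4
  n15 'b': b→16 e→19
  n16 'bb': d→17
  n17 'bbd': b→18
  n18 'bbdb': ·  ←P5
  n19 'be': e→20
  n20 'bee': a→21
  n21 'beea': ·  ←P6
  n22 'e': e→23
  n23 'ee': ·  ←P7

BFS fail/out derivation:
  fail(1) 'd': from fail(0)=0 chase 'd': 0 ⇒ 0;  out=∅∪out(0)=∅
  fail(3) 'c': from fail(0)=0 chase 'c': 0 ⇒ 0;  out={1}∪out(0)={1}
  fail(15) 'b': from fail(0)=0 chase 'b': 0 ⇒ 0;  out=∅∪out(0)=∅
  fail(22) 'e': from fail(0)=0 chase 'e': 0 ⇒ 0;  out=∅∪out(0)=∅
  fail(2) 'dc': from fail(1)=0 chase 'c': 0 ⇒ 3;  out={0}∪out(3)={0,1}
  fail(4) 'cb': from fail(3)=0 chase 'b': 0 ⇒ 15;  out=∅∪out(15)=∅
  fail(8) 'cc': from fail(3)=0 chase 'c': 0 ⇒ 3;  out=∅∪out(3)={1}
  fail(11) 'db': from fail(1)=0 chase 'b': 0 ⇒ 15;  out=∅∪out(15)=∅
  fail(16) 'bb': from fail(15)=0 chase 'b': 0 ⇒ 15;  out=∅∪out(15)=∅
  fail(19) 'be': from fail(15)=0 chase 'e': 0 ⇒ 22;  out=∅∪out(22)=∅
  fail(23) 'ee': from fail(22)=0 chase 'e': 0 ⇒ 22;  out={7}∪out(22)={7}
  fail(5) 'cbd': from fail(4)=15 chase 'd': 15→0 ⇒ 1;  out=∅∪out(1)=∅
  fail(9) 'cce': from fail(8)=3 chase 'e': 3→0 ⇒ 22;  out=∅∪out(22)=∅
  fail(12) 'dba': from fail(11)=15 chase 'a': 15→0 ⇒ 0;  out=∅∪out(0)=∅
  fail(17) 'bbd': from fail(16)=15 chase 'd': 15→0 ⇒ 1;  out=∅∪out(1)=∅
  fail(20) 'bee': from fail(19)=22 chase 'e': 22 ⇒ 23;  out=∅∪out(23)={7}
  fail(6) 'cbda': from fail(5)=1 chase 'a': 1→0 ⇒ 0;  out=∅∪out(0)=∅
  fail(10) 'ccee': from fail(9)=22 chase 'e': 22 ⇒ 23;  out={3}∪out(23)={3,7}
  fail(13) 'dbae': from fail(12)=0 chase 'e': 0 ⇒ 22;  out=∅∪out(22)=∅
  fail(18) 'bbdb': from fail(17)=1 chase 'b': 1 ⇒ 11;  out={5}∪out(11)={5}
  fail(21) 'beea': from fail(20)=23 chase 'a': 23→22→0 ⇒ 0;  out={6}∪out(0)={6}
  fail(7) 'cbdac': from fail(6)=0 chase 'c': 0 ⇒ 3;  out={2}∪out(3)={1,2}
  fail(14) 'dbaeb': from fail(13)=22 chase 'b': 22→0 ⇒ 15;  out={4}∪out(15)={4}

Run:
[0] read 'd'  n0⇒n1
[1] read 'c'  n1⇒n2  emit P0@[0:1],P1@[1:1]
[2] read 'e'  n2⇒n22 ·f
[3] read 'e'  n22⇒n23  emit P7@[2:3]
[4] read 'b'  n23⇒n15 ·f
[5] read 'd'  n15⇒n1 ·f
[6] read 'c'  n1⇒n2  emit P0@[5:6],P1@[6:6]
[7] read 'd'  n2⇒n1 ·f
[8] read 'c'  n1⇒n2  emit P0@[7:8],P1@[8:8]
[9] read 'b'  n2⇒n4 ·f
[10] read 'e'  n4⇒n19 ·f
[11] read 'c'  n19⇒n3 ·f  emit P1@[11:11]
[12] read 'c'  n3⇒n8  emit P1@[12:12]
[13] read 'e'  n8⇒n9
[14] read 'e'  n9⇒n10  emit P3@[11:14],P7@[13:14]
[15] read 'd'  n10⇒n1 ·f
[16] read 'd'  n1⇒n1 ·f
[17] read 'd'  n1⇒n1 ·f
[18] read 'c'  n1⇒n2  emit P0@[17:18],P1@[18:18]
[19] read 'd'  n2⇒n1 ·f
[20] read 'c'  n1⇒n2  emit P0@[19:20],P1@[20:20]
[21] read 'e'  n2⇒n22 ·f
[22] read 'e'  n22⇒n23  emit P7@[21:22]
[23] read 'd'  n23⇒n1 ·f
[24] read 'b'  n1⇒n11
[25] read 'a'  n11⇒n12
[26] read 'e'  n12⇒n13
[27] read 'b'  n13⇒n14  emit P4@[23:27]
[28] read 'd'  n14⇒n1 ·f
[29] read 'b'  n1⇒n11
[30] read 'b'  n11⇒n16 ·f
[31] read 'd'  n16⇒n17
[32] read 'b'  n17⇒n18  emit P5@[29:32]
[33] read 'd'  n18⇒n1 ·f
[34] read 'c'  n1⇒n2  emit P0@[33:34],P1@[34:34]
[35] read 'c'  n2⇒n8 ·f  emit P1@[35:35]
[36] read 'b'  n8⇒n4 ·f
[37] read 'd'  n4⇒n5
[38] read 'a'  n5⇒n6
[39] read 'c'  n6⇒n7  emit P1@[39:39],P2@[35:39]
[40] read 'c'  n7⇒n8 ·f  emit P1@[40:40]
[41] read 'c'  n8⇒n8 ·f  emit P1@[41:41]
[42] read 'c'  n8⇒n8 ·f  emit P1@[42:42]
[43] read 'b'  n8⇒n4 ·f
[44] read 'd'  n4⇒n5
[45] read 'a'  n5⇒n6
[46] read 'c'  n6⇒n7  emit P1@[46:46],P2@[42:46]
[47] read 'e'  n7⇒n22 ·f
[48] read 'c'  n22⇒n3 ·f  emit P1@[48:48]
[49] read 'c'  n3⇒n8  emit P1@[49:49]
[50] read 'e'  n8⇒n9
[51] read 'e'  n9⇒n10  emit P3@[48:51],P7@[50:51]
[52] read 'd'  n10⇒n1 ·f
[53] read 'c'  n1⇒n2  emit P0@[52:53],P1@[53:53]
[54] read 'e'  n2⇒n22 ·f
[55] read 'b'  n22⇒n15 ·f
[56] read 'e'  n15⇒n19
[57] read 'e'  n19⇒n20  emit P7@[56:57]

All matches (sorted): [[1,0],[1,1],[3,7],[6,0],[6,1],[8,0],[8,1],[11,1],[12,1],[14,3],[14,7],[18,0],[18,1],[20,0],[20,1],[22,7],[27,4],[32,5],[34,0],[34,1],[35,1],[39,1],[39,2],[40,1],[41,1],[42,1],[46,1],[46,2],[48,1],[49,1],[51,3],[51,7],[53,0],[53,1],[57,7]]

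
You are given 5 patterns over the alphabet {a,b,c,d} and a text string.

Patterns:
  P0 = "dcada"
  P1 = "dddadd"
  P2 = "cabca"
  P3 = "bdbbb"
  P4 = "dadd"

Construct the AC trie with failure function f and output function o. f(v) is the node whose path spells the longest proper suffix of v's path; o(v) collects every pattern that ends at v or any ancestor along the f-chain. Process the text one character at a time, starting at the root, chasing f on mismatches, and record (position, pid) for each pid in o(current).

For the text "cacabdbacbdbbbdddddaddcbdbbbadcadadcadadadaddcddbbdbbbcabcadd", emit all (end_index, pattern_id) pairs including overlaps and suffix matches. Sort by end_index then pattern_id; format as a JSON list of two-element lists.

Build automaton:
Trie nodes:
  0='ε' goto b→16 c→11 d→1
  1='d' goto a→21 c→2 d→6
  2='dc' goto a→3
  3='dca' goto d→4
  4='dcad' goto a→5
  5='dcada' goto ·  [P0 ends]
  6='dd' goto d→7
  7='ddd' goto a→8
  8='ddda' goto d→9
  9='dddad' goto d→10
  10='dddadd' goto ·  [P1 ends]
  11='c' goto a→12
  12='ca' goto b→13
  13='cab' goto c→14
  14='cabc' goto a→15
  15='cabca' goto ·  [P2 ends]
  16='b' goto d→17
  17='bd' goto b→18
  18='bdb' goto b→19
  19='bdbb' goto b→20
  20='bdbbb' goto ·  [P3 ends]
  21='da' goto d→22
  22='dad' goto d→23
  23='dadd' goto ·  [P4 ends]

BFS fail/out derivation:
  fail(1) 'd': from fail(0)=0 chase 'd': 0 ⇒ 0;  out=∅∪out(0)=∅
  fail(11) 'c': from fail(0)=0 chase 'c': 0 ⇒ 0;  out=∅∪out(0)=∅
  fail(16) 'b': from fail(0)=0 chase 'b': 0 ⇒ 0;  out=∅∪out(0)=∅
  fail(2) 'dc': from fail(1)=0 chase 'c': 0 ⇒ 11;  out=∅∪out(11)=∅
  fail(6) 'dd': from fail(1)=0 chase 'd': 0 ⇒ 1;  out=∅∪out(1)=∅
  fail(12) 'ca': from fail(11)=0 chase 'a': 0 ⇒ 0;  out=∅∪out(0)=∅
  fail(17) 'bd': from fail(16)=0 chase 'd': 0 ⇒ 1;  out=∅∪out(1)=∅
  fail(21) 'da': from fail(1)=0 chase 'a': 0 ⇒ 0;  out=∅∪out(0)=∅
  fail(3) 'dca': from fail(2)=11 chase 'a': 11 ⇒ 12;  out=∅∪out(12)=∅
  fail(7) 'ddd': from fail(6)=1 chase 'd': 1 ⇒ 6;  out=∅∪out(6)=∅
  fail(13) 'cab': from fail(12)=0 chase 'b': 0 ⇒ 16;  out=∅∪out(16)=∅
  fail(18) 'bdb': from fail(17)=1 chase 'b': 1→0 ⇒ 16;  out=∅∪out(16)=∅
  fail(22) 'dad': from fail(21)=0 chase 'd': 0 ⇒ 1;  out=∅∪out(1)=∅
  fail(4) 'dcad': from fail(3)=12 chase 'd': 12→0 ⇒ 1;  out=∅∪out(1)=∅
  fail(8) 'ddda': from fail(7)=6 chase 'a': 6→1 ⇒ 21;  out=∅∪out(21)=∅
  fail(14) 'cabc': from fail(13)=16 chase 'c': 16→0 ⇒ 11;  out=∅∪out(11)=∅
  fail(19) 'bdbb': from fail(18)=16 chase 'b': 16→0 ⇒ 16;  out=∅∪out(16)=∅
  fail(23) 'dadd': from fail(22)=1 chase 'd': 1 ⇒ 6;  out={4}∪out(6)={4}
  fail(5) 'dcada': from fail(4)=1 chase 'a': 1 ⇒ 21;  out={0}∪out(21)={0}
  fail(9) 'dddad': from fail(8)=21 chase 'd': 21 ⇒ 22;  out=∅∪out(22)=∅
  fail(15) 'cabca': from fail(14)=11 chase 'a': 11 ⇒ 12;  out={2}∪out(12)={2}
  fail(20) 'bdbbb': from fail(19)=16 chase 'b': 16→0 ⇒ 16;  out={3}∪out(16)={3}
  fail(10) 'dddadd': from fail(9)=22 chase 'd': 22 ⇒ 23;  out={1}∪out(23)={1,4}

Text stream:
i=0 'c': node 0→11
i=1 'a': node 11→12
i=2 'c': node 12→11 ·f
i=3 'a': node 11→12
i=4 'b': node 12→13
i=5 'd': node 13→17 ·f
i=6 'b': node 17→18
i=7 'a': node 18→0 ·f
i=8 'c': node 0→11
i=9 'b': node 11→16 ·f
i=10 'd': node 16→17
i=11 'b': node 17→18
i=12 'b': node 18→19
i=13 'b': node 19→20  emit P3@[9:13]
i=14 'd': node 20→17 ·f
i=15 'd': node 17→6 ·f
i=16 'd': node 6→7
i=17 'd': node 7→7 ·f
i=18 'd': node 7→7 ·f
i=19 'a': node 7→8
i=20 'd': node 8→9
i=21 'd': node 9→10  emit P1@[16:21],P4@[18:21]
i=22 'c': node 10→2 ·f
i=23 'b': node 2→16 ·f
i=24 'd': node 16→17
i=25 'b': node 17→18
i=26 'b': node 18→19
i=27 'b': node 19→20  emit P3@[23:27]
i=28 'a': node 20→0 ·f
i=29 'd': node 0→1
i=30 'c': node 1→2
i=31 'a': node 2→3
i=32 'd': node 3→4
i=33 'a': node 4→5  emit P0@[29:33]
i=34 'd': node 5→22 ·f
i=35 'c': node 22→2 ·f
i=36 'a': node 2→3
i=37 'd': node 3→4
i=38 'a': node 4→5  emit P0@[34:38]
i=39 'd': node 5→22 ·f
i=40 'a': node 22→21 ·f
i=41 'd': node 21→22
i=42 'a': node 22→21 ·f
i=43 'd': node 21→22
i=44 'd': node 22→23  emit P4@[41:44]
i=45 'c': node 23→2 ·f
i=46 'd': node 2→1 ·f
i=47 'd': node 1→6
i=48 'b': node 6→16 ·f
i=49 'b': node 16→16 ·f
i=50 'd': node 16→17
i=51 'b': node 17→18
i=52 'b': node 18→19
i=53 'b': node 19→20  emit P3@[49:53]
i=54 'c': node 20→11 ·f
i=55 'a': node 11→12
i=56 'b': node 12→13
i=57 'c': node 13→14
i=58 'a': node 14→15  emit P2@[54:58]
i=59 'd': node 15→1 ·f
i=60 'd': node 1→6

Matches: [[13,3],[21,1],[21,4],[27,3],[33,0],[38,0],[44,4],[53,3],[58,2]]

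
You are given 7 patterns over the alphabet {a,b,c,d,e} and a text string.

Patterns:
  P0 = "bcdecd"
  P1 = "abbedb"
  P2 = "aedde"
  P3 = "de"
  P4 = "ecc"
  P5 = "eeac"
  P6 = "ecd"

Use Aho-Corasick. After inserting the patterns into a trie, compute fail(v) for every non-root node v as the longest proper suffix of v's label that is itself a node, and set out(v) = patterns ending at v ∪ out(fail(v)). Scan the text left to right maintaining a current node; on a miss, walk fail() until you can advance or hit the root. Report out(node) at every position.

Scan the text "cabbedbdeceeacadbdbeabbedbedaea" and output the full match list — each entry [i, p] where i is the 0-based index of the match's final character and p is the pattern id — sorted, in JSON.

Build:
Trie nodes:
  n0 'ε': a→7 b→1 d→17 e→19
  n1 'b': c→2
  n2 'bc': d→3
  n3 'bcd': e→4
  n4 'bcde': c→5
  n5 'bcdec': d→6
  n6 'bcdecd': ·  [P0 ends]
  n7 'a': b→8 e→13
  n8 'ab': b→9
  n9 'abb': e→10
  n10 'abbe': d→11
  n11 'abbed': b→12
  n12 'abbedb': ·  [P1 ends]
  n13 'ae': d→14
  n14 'aed': d→15
  n15 'aedd': e→16
  n16 'aedde': ·  [P2 ends]
  n17 'd': e→18
  n18 'de': ·  [P3 ends]
  n19 'e': c→20 e→22
  n20 'ec': c→21 d→25
  n21 'ecc': ·  [P4 ends]
  n22 'ee': a→23
  n23 'eea': c→24
  n24 'eeac': ·  [P5 ends]
  n25 'ecd': ·  [P6 ends]

Failure links (BFS by depth):
  fail(1) 'b': from fail(0)=0 chase 'b': 0 ⇒ 0;  out=∅∪out(0)=∅
  fail(7) 'a': from fail(0)=0 chase 'a': 0 ⇒ 0;  out=∅∪out(0)=∅
  fail(17) 'd': from fail(0)=0 chase 'd': 0 ⇒ 0;  out=∅∪out(0)=∅
  fail(19) 'e': from fail(0)=0 chase 'e': 0 ⇒ 0;  out=∅∪out(0)=∅
  fail(2) 'bc': from fail(1)=0 chase 'c': 0 ⇒ 0;  out=∅∪out(0)=∅
  fail(8) 'ab': from fail(7)=0 chase 'b': 0 ⇒ 1;  out=∅∪out(1)=∅
  fail(13) 'ae': from fail(7)=0 chase 'e': 0 ⇒ 19;  out=∅∪out(19)=∅
  fail(18) 'de': from fail(17)=0 chase 'e': 0 ⇒ 19;  out={3}∪out(19)={3}
  fail(20) 'ec': from fail(19)=0 chase 'c': 0 ⇒ 0;  out=∅∪out(0)=∅
  fail(22) 'ee': from fail(19)=0 chase 'e': 0 ⇒ 19;  out=∅∪out(19)=∅
  fail(3) 'bcd': from fail(2)=0 chase 'd': 0 ⇒ 17;  out=∅∪out(17)=∅
  fail(9) 'abb': from fail(8)=1 chase 'b': 1→0 ⇒ 1;  out=∅∪out(1)=∅
  fail(14) 'aed': from fail(13)=19 chase 'd': 19→0 ⇒ 17;  out=∅∪out(17)=∅
  fail(21) 'ecc': from fail(20)=0 chase 'c': 0 ⇒ 0;  out={4}∪out(0)={4}
  fail(23) 'eea': from fail(22)=19 chase 'a': 19→0 ⇒ 7;  out=∅∪out(7)=∅
  fail(25) 'ecd': from fail(20)=0 chase 'd': 0 ⇒ 17;  out={6}∪out(17)={6}
  fail(4) 'bcde': from fail(3)=17 chase 'e': 17 ⇒ 18;  out=∅∪out(18)={3}
  fail(10) 'abbe': from fail(9)=1 chase 'e': 1→0 ⇒ 19;  out=∅∪out(19)=∅
  fail(15) 'aedd': from fail(14)=17 chase 'd': 17→0 ⇒ 17;  out=∅∪out(17)=∅
  fail(24) 'eeac': from fail(23)=7 chase 'c': 7→0 ⇒ 0;  out={5}∪out(0)={5}
  fail(5) 'bcdec': from fail(4)=18 chase 'c': 18→19 ⇒ 20;  out=∅∪out(20)=∅
  fail(11) 'abbed': from fail(10)=19 chase 'd': 19→0 ⇒ 17;  out=∅∪out(17)=∅
  fail(16) 'aedde': from fail(15)=17 chase 'e': 17 ⇒ 18;  out={2}∪out(18)={2,3}
  fail(6) 'bcdecd': from fail(5)=20 chase 'd': 20 ⇒ 25;  out={0}∪out(25)={0,6}
  fail(12) 'abbedb': from fail(11)=17 chase 'b': 17→0 ⇒ 1;  out={1}∪out(1)={1}

Text stream:
pos 0 'c': at 0
pos 1 'a': at 7
pos 2 'b': at 8
pos 3 'b': at 9
pos 4 'e': at 10
pos 5 'd': at 11
pos 6 'b': at 12  emit P1@[1:6]
pos 7 'd': at 17 ·f
pos 8 'e': at 18  emit P3@[7:8]
pos 9 'c': at 20 ·f
pos 10 'e': at 19 ·f
pos 11 'e': at 22
pos 12 'a': at 23
pos 13 'c': at 24  emit P5@[10:13]
pos 14 'a': at 7 ·f
pos 15 'd': at 17 ·f
pos 16 'b': at 1 ·f
pos 17 'd': at 17 ·f
pos 18 'b': at 1 ·f
pos 19 'e': at 19 ·f
pos 20 'a': at 7 ·f
pos 21 'b': at 8
pos 22 'b': at 9
pos 23 'e': at 10
pos 24 'd': at 11
pos 25 'b': at 12  emit P1@[20:25]
pos 26 'e': at 19 ·f
pos 27 'd': at 17 ·f
pos 28 'a': at 7 ·f
pos 29 'e': at 13
pos 30 'a': at 7 ·f

Result: [[6,1],[8,3],[13,5],[25,1]]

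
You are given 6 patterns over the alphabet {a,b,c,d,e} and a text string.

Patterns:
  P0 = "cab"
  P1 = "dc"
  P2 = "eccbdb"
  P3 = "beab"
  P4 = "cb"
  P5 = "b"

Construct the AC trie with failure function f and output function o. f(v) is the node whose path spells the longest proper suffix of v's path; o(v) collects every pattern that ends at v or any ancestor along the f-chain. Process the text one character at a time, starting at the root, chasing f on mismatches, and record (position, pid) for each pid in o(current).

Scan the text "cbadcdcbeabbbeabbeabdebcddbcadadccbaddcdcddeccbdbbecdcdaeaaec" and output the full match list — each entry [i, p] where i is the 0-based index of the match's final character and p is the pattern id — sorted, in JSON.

Construct AC machine:
Trie nodes:
  0='ε' goto b→12 c→1 d→4 e→6
  1='c' goto a→2 b→16
  2='ca' goto b→3
  3='cab' goto ·  ←P0
  4='d' goto c→5
  5='dc' goto ·  ←P1
  6='e' goto c→7
  7='ec' goto c→8
  8='ecc' goto b→9
  9='eccb' goto d→10
  10='eccbd' goto b→11
  11='eccbdb' goto ·  ←P2
  12='b' goto e→13  ←P5
  13='be' goto a→14
  14='bea' goto b→15
  15='beab' goto ·  ←P3
  16='cb' goto ·  ←P4

Failure links (BFS by depth):
  n1('c'): parent n0 fail=0; on 'c' 0 → fail=0;  out ∅∪∅=∅
  n4('d'): parent n0 fail=0; on 'd' 0 → fail=0;  out ∅∪∅=∅
  n6('e'): parent n0 fail=0; on 'e' 0 → fail=0;  out ∅∪∅=∅
  n12('b'): parent n0 fail=0; on 'b' 0 → fail=0;  out {5}∪∅={5}
  n2('ca'): parent n1 fail=0; on 'a' 0 → fail=0;  out ∅∪∅=∅
  n5('dc'): parent n4 fail=0; on 'c' 0 → fail=1;  out {1}∪∅={1}
  n7('ec'): parent n6 fail=0; on 'c' 0 → fail=1;  out ∅∪∅=∅
  n13('be'): parent n12 fail=0; on 'e' 0 → fail=6;  out ∅∪∅=∅
  n16('cb'): parent n1 fail=0; on 'b' 0 → fail=12;  out {4}∪{5}={4,5}
  n3('cab'): parent n2 fail=0; on 'b' 0 → fail=12;  out {0}∪{5}={0,5}
  n8('ecc'): parent n7 fail=1; on 'c' 1→0 → fail=1;  out ∅∪∅=∅
  n14('bea'): parent n13 fail=6; on 'a' 6→0 → fail=0;  out ∅∪∅=∅
  n9('eccb'): parent n8 fail=1; on 'b' 1 → fail=16;  out ∅∪{4,5}={4,5}
  n15('beab'): parent n14 fail=0; on 'b' 0 → fail=12;  out {3}∪{5}={3,5}
  n10('eccbd'): parent n9 fail=16; on 'd' 16→12→0 → fail=4;  out ∅∪∅=∅
  n11('eccbdb'): parent n10 fail=4; on 'b' 4→0 → fail=12;  out {2}∪{5}={2,5}

Run:
i=0 'c': node 0→1
i=1 'b': node 1→16  emit P4@[0:1],P5@[1:1]
i=2 'a': node 16→0 (fail-walked)
i=3 'd': node 0→4
i=4 'c': node 4→5  emit P1@[3:4]
i=5 'd': node 5→4 (fail-walked)
i=6 'c': node 4→5  emit P1@[5:6]
i=7 'b': node 5→16 (fail-walked)  emit P4@[6:7],P5@[7:7]
i=8 'e': node 16→13 (fail-walked)
i=9 'a': node 13→14
i=10 'b': node 14→15  emit P3@[7:10],P5@[10:10]
i=11 'b': node 15→12 (fail-walked)  emit P5@[11:11]
i=12 'b': node 12→12 (fail-walked)  emit P5@[12:12]
i=13 'e': node 12→13
i=14 'a': node 13→14
i=15 'b': node 14→15  emit P3@[12:15],P5@[15:15]
i=16 'b': node 15→12 (fail-walked)  emit P5@[16:16]
i=17 'e': node 12→13
i=18 'a': node 13→14
i=19 'b': node 14→15  emit P3@[16:19],P5@[19:19]
i=20 'd': node 15→4 (fail-walked)
i=21 'e': node 4→6 (fail-walked)
i=22 'b': node 6→12 (fail-walked)  emit P5@[22:22]
i=23 'c': node 12→1 (fail-walked)
i=24 'd': node 1→4 (fail-walked)
i=25 'd': node 4→4 (fail-walked)
i=26 'b': node 4→12 (fail-walked)  emit P5@[26:26]
i=27 'c': node 12→1 (fail-walked)
i=28 'a': node 1→2
i=29 'd': node 2→4 (fail-walked)
i=30 'a': node 4→0 (fail-walked)
i=31 'd': node 0→4
i=32 'c': node 4→5  emit P1@[31:32]
i=33 'c': node 5→1 (fail-walked)
i=34 'b': node 1→16  emit P4@[33:34],P5@[34:34]
i=35 'a': node 16→0 (fail-walked)
i=36 'd': node 0→4
i=37 'd': node 4→4 (fail-walked)
i=38 'c': node 4→5  emit P1@[37:38]
i=39 'd': node 5→4 (fail-walked)
i=40 'c': node 4→5  emit P1@[39:40]
i=41 'd': node 5→4 (fail-walked)
i=42 'd': node 4→4 (fail-walked)
i=43 'e': node 4→6 (fail-walked)
i=44 'c': node 6→7
i=45 'c': node 7→8
i=46 'b': node 8→9  emit P4@[45:46],P5@[46:46]
i=47 'd': node 9→10
i=48 'b': node 10→11  emit P2@[43:48],P5@[48:48]
i=49 'b': node 11→12 (fail-walked)  emit P5@[49:49]
i=50 'e': node 12→13
i=51 'c': node 13→7 (fail-walked)
i=52 'd': node 7→4 (fail-walked)
i=53 'c': node 4→5  emit P1@[52:53]
i=54 'd': node 5→4 (fail-walked)
i=55 'a': node 4→0 (fail-walked)
i=56 'e': node 0→6
i=57 'a': node 6→0 (fail-walked)
i=58 'a': node 0→0
i=59 'e': node 0→6
i=60 'c': node 6→7

Result: [[1,4],[1,5],[4,1],[6,1],[7,4],[7,5],[10,3],[10,5],[11,5],[12,5],[15,3],[15,5],[16,5],[19,3],[19,5],[22,5],[26,5],[32,1],[34,4],[34,5],[38,1],[40,1],[46,4],[46,5],[48,2],[48,5],[49,5],[53,1]]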